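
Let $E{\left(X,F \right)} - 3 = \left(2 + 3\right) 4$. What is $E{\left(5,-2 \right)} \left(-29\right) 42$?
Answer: $-28014$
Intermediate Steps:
$E{\left(X,F \right)} = 23$ ($E{\left(X,F \right)} = 3 + \left(2 + 3\right) 4 = 3 + 5 \cdot 4 = 3 + 20 = 23$)
$E{\left(5,-2 \right)} \left(-29\right) 42 = 23 \left(-29\right) 42 = \left(-667\right) 42 = -28014$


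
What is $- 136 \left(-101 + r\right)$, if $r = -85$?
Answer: $25296$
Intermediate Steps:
$- 136 \left(-101 + r\right) = - 136 \left(-101 - 85\right) = \left(-136\right) \left(-186\right) = 25296$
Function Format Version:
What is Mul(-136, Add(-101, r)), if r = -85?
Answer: 25296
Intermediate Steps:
Mul(-136, Add(-101, r)) = Mul(-136, Add(-101, -85)) = Mul(-136, -186) = 25296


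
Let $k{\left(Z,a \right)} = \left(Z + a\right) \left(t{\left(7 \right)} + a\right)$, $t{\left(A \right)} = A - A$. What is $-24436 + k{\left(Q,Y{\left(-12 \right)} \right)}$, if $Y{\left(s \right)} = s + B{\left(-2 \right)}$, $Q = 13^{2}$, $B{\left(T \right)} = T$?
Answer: $-26606$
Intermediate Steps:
$Q = 169$
$t{\left(A \right)} = 0$
$Y{\left(s \right)} = -2 + s$ ($Y{\left(s \right)} = s - 2 = -2 + s$)
$k{\left(Z,a \right)} = a \left(Z + a\right)$ ($k{\left(Z,a \right)} = \left(Z + a\right) \left(0 + a\right) = \left(Z + a\right) a = a \left(Z + a\right)$)
$-24436 + k{\left(Q,Y{\left(-12 \right)} \right)} = -24436 + \left(-2 - 12\right) \left(169 - 14\right) = -24436 - 14 \left(169 - 14\right) = -24436 - 2170 = -26606$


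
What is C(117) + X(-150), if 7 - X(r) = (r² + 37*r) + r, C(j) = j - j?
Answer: -16793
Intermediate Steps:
C(j) = 0
X(r) = 7 - r² - 38*r (X(r) = 7 - ((r² + 37*r) + r) = 7 - (r² + 38*r) = 7 + (-r² - 38*r) = 7 - r² - 38*r)
C(117) + X(-150) = 0 + (7 - 1*(-150)² - 38*(-150)) = 0 + (7 - 1*22500 + 5700) = 0 + (7 - 22500 + 5700) = 0 - 16793 = -16793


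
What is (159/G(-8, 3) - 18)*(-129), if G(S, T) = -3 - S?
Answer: -8901/5 ≈ -1780.2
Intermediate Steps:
(159/G(-8, 3) - 18)*(-129) = (159/(-3 - 1*(-8)) - 18)*(-129) = (159/(-3 + 8) - 18)*(-129) = (159/5 - 18)*(-129) = (69/5)*(-129) = -8901/5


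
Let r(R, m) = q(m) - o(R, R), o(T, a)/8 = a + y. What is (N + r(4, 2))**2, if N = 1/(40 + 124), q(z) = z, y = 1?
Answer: 38825361/26896 ≈ 1443.5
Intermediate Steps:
o(T, a) = 8 + 8*a (o(T, a) = 8*(a + 1) = 8*(1 + a) = 8 + 8*a)
r(R, m) = -8 + m - 8*R (r(R, m) = m - (8 + 8*R) = m + (-8 - 8*R) = -8 + m - 8*R)
N = 1/164 ≈ 0.0060976
(N + r(4, 2))**2 = (1/164 + (-8 + 2 - 8*4))**2 = (1/164 + (-8 + 2 - 32))**2 = (1/164 - 38)**2 = (-6231/164)**2 = 38825361/26896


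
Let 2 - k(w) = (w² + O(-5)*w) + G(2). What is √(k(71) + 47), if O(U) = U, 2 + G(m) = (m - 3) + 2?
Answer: 2*I*√1159 ≈ 68.088*I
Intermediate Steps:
G(m) = -3 + m (G(m) = -2 + ((m - 3) + 2) = -2 + ((-3 + m) + 2) = -2 + (-1 + m) = -3 + m)
k(w) = 3 - w² + 5*w (k(w) = 2 - ((w² - 5*w) + (-3 + 2)) = 2 - ((w² - 5*w) - 1) = 2 - (-1 + w² - 5*w) = 2 + (1 - w² + 5*w) = 3 - w² + 5*w)
√(k(71) + 47) = √((3 - 1*71² + 5*71) + 47) = √((3 - 1*5041 + 355) + 47) = √((3 - 5041 + 355) + 47) = √(-4683 + 47) = √(-4636) = 2*I*√1159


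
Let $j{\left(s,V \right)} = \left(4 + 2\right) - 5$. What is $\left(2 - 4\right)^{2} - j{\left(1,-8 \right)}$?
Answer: $3$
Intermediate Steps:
$j{\left(s,V \right)} = 1$ ($j{\left(s,V \right)} = 6 - 5 = 1$)
$\left(2 - 4\right)^{2} - j{\left(1,-8 \right)} = \left(2 - 4\right)^{2} - 1 = \left(-2\right)^{2} - 1 = 4 - 1 = 3$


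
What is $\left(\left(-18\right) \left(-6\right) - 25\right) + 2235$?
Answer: $2318$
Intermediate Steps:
$\left(\left(-18\right) \left(-6\right) - 25\right) + 2235 = \left(108 - 25\right) + 2235 = 83 + 2235 = 2318$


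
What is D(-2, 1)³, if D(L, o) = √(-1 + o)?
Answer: 0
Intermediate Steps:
D(-2, 1)³ = (√(-1 + 1))³ = (√0)³ = 0³ = 0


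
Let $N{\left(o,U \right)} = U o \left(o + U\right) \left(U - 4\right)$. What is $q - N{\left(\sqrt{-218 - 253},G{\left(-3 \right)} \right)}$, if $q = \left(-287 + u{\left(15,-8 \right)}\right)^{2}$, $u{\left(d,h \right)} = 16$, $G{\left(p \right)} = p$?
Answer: $83332 + 63 i \sqrt{471} \approx 83332.0 + 1367.3 i$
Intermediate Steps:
$N{\left(o,U \right)} = U o \left(-4 + U\right) \left(U + o\right)$ ($N{\left(o,U \right)} = U o \left(U + o\right) \left(-4 + U\right) = U o \left(-4 + U\right) \left(U + o\right)$)
$q = 73441$ ($q = \left(-287 + 16\right)^{2} = \left(-271\right)^{2} = 73441$)
$q - N{\left(\sqrt{-218 - 253},G{\left(-3 \right)} \right)} = 73441 - - 3 \sqrt{-218 - 253} \left(\left(-3\right)^{2} - -12 - 4 \sqrt{-218 - 253} - 3 \sqrt{-218 - 253}\right) = 73441 - - 3 \sqrt{-471} \left(9 + 12 - 4 \sqrt{-471} - 3 \sqrt{-471}\right) = 73441 - - 3 i \sqrt{471} \left(9 + 12 - 4 i \sqrt{471} - 3 i \sqrt{471}\right) = 73441 - - 3 i \sqrt{471} \left(21 - 7 i \sqrt{471}\right) = 73441 + 3 i \sqrt{471} \left(21 - 7 i \sqrt{471}\right)$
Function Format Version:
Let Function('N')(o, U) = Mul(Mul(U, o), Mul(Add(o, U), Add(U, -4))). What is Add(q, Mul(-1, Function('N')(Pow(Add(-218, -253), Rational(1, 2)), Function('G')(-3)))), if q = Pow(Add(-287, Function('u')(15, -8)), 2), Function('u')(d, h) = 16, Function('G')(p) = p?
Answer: Add(83332, Mul(63, I, Pow(471, Rational(1, 2)))) ≈ Add(83332., Mul(1367.3, I))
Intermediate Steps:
Function('N')(o, U) = Mul(U, o, Add(-4, U), Add(U, o)) (Function('N')(o, U) = Mul(Mul(U, o), Mul(Add(U, o), Add(-4, U))) = Mul(Mul(U, o), Mul(Add(-4, U), Add(U, o))) = Mul(U, o, Add(-4, U), Add(U, o)))
q = 73441 (q = Pow(Add(-287, 16), 2) = Pow(-271, 2) = 73441)
Add(q, Mul(-1, Function('N')(Pow(Add(-218, -253), Rational(1, 2)), Function('G')(-3)))) = Add(73441, Mul(-1, Mul(-3, Pow(Add(-218, -253), Rational(1, 2)), Add(Pow(-3, 2), Mul(-4, -3), Mul(-4, Pow(Add(-218, -253), Rational(1, 2))), Mul(-3, Pow(Add(-218, -253), Rational(1, 2))))))) = Add(73441, Mul(-1, Mul(-3, Pow(-471, Rational(1, 2)), Add(9, 12, Mul(-4, Pow(-471, Rational(1, 2))), Mul(-3, Pow(-471, Rational(1, 2))))))) = Add(73441, Mul(-1, Mul(-3, Mul(I, Pow(471, Rational(1, 2))), Add(9, 12, Mul(-4, Mul(I, Pow(471, Rational(1, 2)))), Mul(-3, Mul(I, Pow(471, Rational(1, 2)))))))) = Add(73441, Mul(-1, Mul(-3, Mul(I, Pow(471, Rational(1, 2))), Add(9, 12, Mul(-4, I, Pow(471, Rational(1, 2))), Mul(-3, I, Pow(471, Rational(1, 2))))))) = Add(73441, Mul(-1, Mul(-3, Mul(I, Pow(471, Rational(1, 2))), Add(21, Mul(-7, I, Pow(471, Rational(1, 2))))))) = Add(73441, Mul(-1, Mul(-3, I, Pow(471, Rational(1, 2)), Add(21, Mul(-7, I, Pow(471, Rational(1, 2))))))) = Add(73441, Mul(3, I, Pow(471, Rational(1, 2)), Add(21, Mul(-7, I, Pow(471, Rational(1, 2))))))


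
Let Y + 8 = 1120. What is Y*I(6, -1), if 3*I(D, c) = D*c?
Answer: -2224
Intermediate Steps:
I(D, c) = D*c/3 (I(D, c) = (D*c)/3 = D*c/3)
Y = 1112 (Y = -8 + 1120 = 1112)
Y*I(6, -1) = 1112*((⅓)*6*(-1)) = 1112*(-2) = -2224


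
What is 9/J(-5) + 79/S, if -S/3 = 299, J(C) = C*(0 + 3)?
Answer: -3086/4485 ≈ -0.68807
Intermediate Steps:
J(C) = 3*C (J(C) = C*3 = 3*C)
S = -897 (S = -3*299 = -897)
9/J(-5) + 79/S = 9/((3*(-5))) + 79/(-897) = 9/(-15) + 79*(-1/897) = 9*(-1/15) - 79/897 = -⅗ - 79/897 = -3086/4485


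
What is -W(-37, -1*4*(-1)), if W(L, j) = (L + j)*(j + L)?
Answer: -1089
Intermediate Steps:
W(L, j) = (L + j)² (W(L, j) = (L + j)*(L + j) = (L + j)²)
-W(-37, -1*4*(-1)) = -(-37 - 1*4*(-1))² = -(-37 - 4*(-1))² = -(-37 + 4)² = -1*(-33)² = -1*1089 = -1089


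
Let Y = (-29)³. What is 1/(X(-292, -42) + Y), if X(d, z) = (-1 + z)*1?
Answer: -1/24432 ≈ -4.0930e-5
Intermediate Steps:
Y = -24389
X(d, z) = -1 + z
1/(X(-292, -42) + Y) = 1/((-1 - 42) - 24389) = 1/(-43 - 24389) = 1/(-24432) = -1/24432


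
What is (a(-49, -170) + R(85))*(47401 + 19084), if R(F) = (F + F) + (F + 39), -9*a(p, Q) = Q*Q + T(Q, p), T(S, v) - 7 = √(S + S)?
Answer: -1745962585/9 - 132970*I*√85/9 ≈ -1.94e+8 - 1.3621e+5*I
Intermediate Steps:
T(S, v) = 7 + √2*√S (T(S, v) = 7 + √(S + S) = 7 + √(2*S) = 7 + √2*√S)
a(p, Q) = -7/9 - Q²/9 - √2*√Q/9 (a(p, Q) = -(Q*Q + (7 + √2*√Q))/9 = -(Q² + (7 + √2*√Q))/9 = -(7 + Q² + √2*√Q)/9 = -7/9 - Q²/9 - √2*√Q/9)
R(F) = 39 + 3*F (R(F) = 2*F + (39 + F) = 39 + 3*F)
(a(-49, -170) + R(85))*(47401 + 19084) = ((-7/9 - ⅑*(-170)² - √2*√(-170)/9) + (39 + 3*85))*(47401 + 19084) = ((-7/9 - ⅑*28900 - √2*I*√170/9) + (39 + 255))*66485 = ((-7/9 - 28900/9 - 2*I*√85/9) + 294)*66485 = ((-28907/9 - 2*I*√85/9) + 294)*66485 = (-26261/9 - 2*I*√85/9)*66485 = -1745962585/9 - 132970*I*√85/9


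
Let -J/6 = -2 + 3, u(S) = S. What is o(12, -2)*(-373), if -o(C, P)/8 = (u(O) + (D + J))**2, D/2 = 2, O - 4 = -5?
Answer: 26856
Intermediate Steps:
O = -1 (O = 4 - 5 = -1)
J = -6 (J = -6*(-2 + 3) = -6*1 = -6)
D = 4 (D = 2*2 = 4)
o(C, P) = -72 (o(C, P) = -8*(-1 + (4 - 6))**2 = -8*(-1 - 2)**2 = -8*(-3)**2 = -8*9 = -72)
o(12, -2)*(-373) = -72*(-373) = 26856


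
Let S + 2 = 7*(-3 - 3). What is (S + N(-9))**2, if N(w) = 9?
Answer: 1225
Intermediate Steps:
S = -44 (S = -2 + 7*(-3 - 3) = -2 + 7*(-6) = -2 - 42 = -44)
(S + N(-9))**2 = (-44 + 9)**2 = (-35)**2 = 1225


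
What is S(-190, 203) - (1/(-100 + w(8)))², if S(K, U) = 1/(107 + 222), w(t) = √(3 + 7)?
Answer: 9650681/3283423290 - 2*√10/998001 ≈ 0.0029329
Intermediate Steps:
w(t) = √10
S(K, U) = 1/329
S(-190, 203) - (1/(-100 + w(8)))² = 1/329 - (1/(-100 + √10))² = 1/329 - 1/(-100 + √10)²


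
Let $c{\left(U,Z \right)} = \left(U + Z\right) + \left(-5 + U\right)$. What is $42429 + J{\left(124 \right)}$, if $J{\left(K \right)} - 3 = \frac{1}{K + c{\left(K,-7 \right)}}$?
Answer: $\frac{15275521}{360} \approx 42432.0$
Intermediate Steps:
$c{\left(U,Z \right)} = -5 + Z + 2 U$
$J{\left(K \right)} = 3 + \frac{1}{-12 + 3 K}$ ($J{\left(K \right)} = 3 + \frac{1}{K - \left(12 - 2 K\right)} = 3 + \frac{1}{K + \left(-12 + 2 K\right)} = 3 + \frac{1}{-12 + 3 K}$)
$42429 + J{\left(124 \right)} = 42429 + \frac{-35 + 9 \cdot 124}{3 \left(-4 + 124\right)} = 42429 + \frac{-35 + 1116}{3 \cdot 120} = 42429 + \frac{1}{3} \cdot \frac{1}{120} \cdot 1081 = 42429 + \frac{1081}{360} = \frac{15275521}{360}$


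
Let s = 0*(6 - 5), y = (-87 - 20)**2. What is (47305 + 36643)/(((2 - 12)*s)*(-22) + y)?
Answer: 83948/11449 ≈ 7.3323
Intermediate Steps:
y = 11449 (y = (-107)**2 = 11449)
s = 0 (s = 0*1 = 0)
(47305 + 36643)/(((2 - 12)*s)*(-22) + y) = (47305 + 36643)/(((2 - 12)*0)*(-22) + 11449) = 83948/(-10*0*(-22) + 11449) = 83948/(0*(-22) + 11449) = 83948/(0 + 11449) = 83948/11449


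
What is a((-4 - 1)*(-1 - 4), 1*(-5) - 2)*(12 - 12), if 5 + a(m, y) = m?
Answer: 0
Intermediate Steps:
a(m, y) = -5 + m
a((-4 - 1)*(-1 - 4), 1*(-5) - 2)*(12 - 12) = (-5 + (-4 - 1)*(-1 - 4))*(12 - 12) = (-5 - 5*(-5))*0 = (-5 + 25)*0 = 20*0 = 0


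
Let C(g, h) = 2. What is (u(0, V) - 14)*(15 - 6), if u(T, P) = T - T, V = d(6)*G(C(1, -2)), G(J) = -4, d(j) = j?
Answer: -126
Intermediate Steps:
V = -24 (V = 6*(-4) = -24)
u(T, P) = 0
(u(0, V) - 14)*(15 - 6) = (0 - 14)*(15 - 6) = -14*9 = -126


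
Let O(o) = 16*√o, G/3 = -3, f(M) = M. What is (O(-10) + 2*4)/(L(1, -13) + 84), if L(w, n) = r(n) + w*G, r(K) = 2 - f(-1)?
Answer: 4/39 + 8*I*√10/39 ≈ 0.10256 + 0.64867*I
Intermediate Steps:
G = -9 (G = 3*(-3) = -9)
r(K) = 3 (r(K) = 2 - 1*(-1) = 2 + 1 = 3)
L(w, n) = 3 - 9*w (L(w, n) = 3 + w*(-9) = 3 - 9*w)
(O(-10) + 2*4)/(L(1, -13) + 84) = (16*√(-10) + 2*4)/((3 - 9*1) + 84) = (16*(I*√10) + 8)/((3 - 9) + 84) = (16*I*√10 + 8)/(-6 + 84) = (8 + 16*I*√10)/78 = (8 + 16*I*√10)*(1/78) = 4/39 + 8*I*√10/39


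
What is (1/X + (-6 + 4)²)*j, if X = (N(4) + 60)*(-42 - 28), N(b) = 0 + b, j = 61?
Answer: 1093059/4480 ≈ 243.99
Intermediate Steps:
N(b) = b
X = -4480 (X = (4 + 60)*(-42 - 28) = 64*(-70) = -4480)
(1/X + (-6 + 4)²)*j = (1/(-4480) + (-6 + 4)²)*61 = (-1/4480 + (-2)²)*61 = (-1/4480 + 4)*61 = (17919/4480)*61 = 1093059/4480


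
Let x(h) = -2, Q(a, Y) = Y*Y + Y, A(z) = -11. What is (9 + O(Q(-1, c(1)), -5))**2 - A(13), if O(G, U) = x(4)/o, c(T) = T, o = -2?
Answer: 111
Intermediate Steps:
Q(a, Y) = Y + Y**2 (Q(a, Y) = Y**2 + Y = Y + Y**2)
O(G, U) = 1 (O(G, U) = -2/(-2) = -2*(-1/2) = 1)
(9 + O(Q(-1, c(1)), -5))**2 - A(13) = (9 + 1)**2 - 1*(-11) = 10**2 + 11 = 100 + 11 = 111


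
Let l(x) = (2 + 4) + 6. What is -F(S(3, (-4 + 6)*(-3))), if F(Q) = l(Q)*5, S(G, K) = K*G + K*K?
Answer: -60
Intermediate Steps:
l(x) = 12 (l(x) = 6 + 6 = 12)
S(G, K) = K² + G*K (S(G, K) = G*K + K² = K² + G*K)
F(Q) = 60 (F(Q) = 12*5 = 60)
-F(S(3, (-4 + 6)*(-3))) = -1*60 = -60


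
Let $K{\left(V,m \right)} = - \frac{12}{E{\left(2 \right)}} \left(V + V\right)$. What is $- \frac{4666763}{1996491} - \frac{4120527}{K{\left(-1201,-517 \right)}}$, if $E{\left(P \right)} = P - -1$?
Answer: $- \frac{8271433329661}{19182285528} \approx -431.2$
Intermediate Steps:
$E{\left(P \right)} = 1 + P$ ($E{\left(P \right)} = P + 1 = 1 + P$)
$K{\left(V,m \right)} = - 8 V$ ($K{\left(V,m \right)} = - \frac{12}{1 + 2} \left(V + V\right) = - \frac{12}{3} \cdot 2 V = \left(-12\right) \frac{1}{3} \cdot 2 V = - 4 \cdot 2 V = - 8 V$)
$- \frac{4666763}{1996491} - \frac{4120527}{K{\left(-1201,-517 \right)}} = - \frac{4666763}{1996491} - \frac{4120527}{\left(-8\right) \left(-1201\right)} = \left(-4666763\right) \frac{1}{1996491} - \frac{4120527}{9608} = - \frac{4666763}{1996491} - \frac{4120527}{9608} = - \frac{8271433329661}{19182285528}$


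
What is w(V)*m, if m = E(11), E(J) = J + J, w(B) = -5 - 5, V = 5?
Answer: -220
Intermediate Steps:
w(B) = -10
E(J) = 2*J
m = 22 (m = 2*11 = 22)
w(V)*m = -10*22 = -220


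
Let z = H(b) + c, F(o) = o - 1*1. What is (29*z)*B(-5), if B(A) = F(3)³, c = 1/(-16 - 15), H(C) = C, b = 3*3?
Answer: 64496/31 ≈ 2080.5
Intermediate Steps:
b = 9
F(o) = -1 + o (F(o) = o - 1 = -1 + o)
c = -1/31 (c = 1/(-31) = -1/31 ≈ -0.032258)
z = 278/31 (z = 9 - 1/31 = 278/31 ≈ 8.9677)
B(A) = 8 (B(A) = (-1 + 3)³ = 2³ = 8)
(29*z)*B(-5) = (29*(278/31))*8 = (8062/31)*8 = 64496/31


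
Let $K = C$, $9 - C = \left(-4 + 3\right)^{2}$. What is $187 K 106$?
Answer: $158576$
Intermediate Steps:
$C = 8$ ($C = 9 - \left(-4 + 3\right)^{2} = 9 - \left(-1\right)^{2} = 9 - 1 = 8$)
$K = 8$
$187 K 106 = 187 \cdot 8 \cdot 106 = 1496 \cdot 106 = 158576$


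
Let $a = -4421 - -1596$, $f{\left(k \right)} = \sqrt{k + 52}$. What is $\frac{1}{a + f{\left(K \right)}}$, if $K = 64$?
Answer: $- \frac{2825}{7980509} - \frac{2 \sqrt{29}}{7980509} \approx -0.00035534$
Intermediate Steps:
$f{\left(k \right)} = \sqrt{52 + k}$
$a = -2825$ ($a = -4421 + 1596 = -2825$)
$\frac{1}{a + f{\left(K \right)}} = \frac{1}{-2825 + \sqrt{52 + 64}} = \frac{1}{-2825 + \sqrt{116}} = \frac{1}{-2825 + 2 \sqrt{29}}$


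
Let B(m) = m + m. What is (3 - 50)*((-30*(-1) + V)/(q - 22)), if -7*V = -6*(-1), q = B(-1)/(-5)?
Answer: 3995/63 ≈ 63.413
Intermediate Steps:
B(m) = 2*m
q = ⅖ (q = (2*(-1))/(-5) = -2*(-⅕) = ⅖ ≈ 0.40000)
V = -6/7 (V = -(-6)*(-1)/7 = -⅐*6 = -6/7 ≈ -0.85714)
(3 - 50)*((-30*(-1) + V)/(q - 22)) = (3 - 50)*((-30*(-1) - 6/7)/(⅖ - 22)) = -47*(30 - 6/7)/(-108/5) = -9588*(-5)/(7*108) = -47*(-85/63) = 3995/63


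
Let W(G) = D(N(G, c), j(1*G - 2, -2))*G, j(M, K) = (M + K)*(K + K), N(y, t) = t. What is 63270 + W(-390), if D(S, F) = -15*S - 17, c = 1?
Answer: 75750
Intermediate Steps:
j(M, K) = 2*K*(K + M) (j(M, K) = (K + M)*(2*K) = 2*K*(K + M))
D(S, F) = -17 - 15*S
W(G) = -32*G (W(G) = (-17 - 15*1)*G = (-17 - 15)*G = -32*G)
63270 + W(-390) = 63270 - 32*(-390) = 63270 + 12480 = 75750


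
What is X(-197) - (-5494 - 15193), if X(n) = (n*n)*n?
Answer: -7624686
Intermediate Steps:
X(n) = n³ (X(n) = n²*n = n³)
X(-197) - (-5494 - 15193) = (-197)³ - (-5494 - 15193) = -7645373 - 1*(-20687) = -7645373 + 20687 = -7624686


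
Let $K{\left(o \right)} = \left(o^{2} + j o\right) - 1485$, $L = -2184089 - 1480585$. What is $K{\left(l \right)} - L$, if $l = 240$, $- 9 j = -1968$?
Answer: $3773269$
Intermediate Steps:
$j = \frac{656}{3}$ ($j = \left(- \frac{1}{9}\right) \left(-1968\right) = \frac{656}{3} \approx 218.67$)
$L = -3664674$
$K{\left(o \right)} = -1485 + o^{2} + \frac{656 o}{3}$ ($K{\left(o \right)} = \left(o^{2} + \frac{656 o}{3}\right) - 1485 = -1485 + o^{2} + \frac{656 o}{3}$)
$K{\left(l \right)} - L = \left(-1485 + 240^{2} + \frac{656}{3} \cdot 240\right) - -3664674 = \left(-1485 + 57600 + 52480\right) + 3664674 = 108595 + 3664674 = 3773269$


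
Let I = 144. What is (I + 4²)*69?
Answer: 11040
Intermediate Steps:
(I + 4²)*69 = (144 + 4²)*69 = (144 + 16)*69 = 160*69 = 11040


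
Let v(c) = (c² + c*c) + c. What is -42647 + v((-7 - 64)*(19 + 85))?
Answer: 108996881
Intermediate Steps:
v(c) = c + 2*c² (v(c) = (c² + c²) + c = 2*c² + c = c + 2*c²)
-42647 + v((-7 - 64)*(19 + 85)) = -42647 + ((-7 - 64)*(19 + 85))*(1 + 2*((-7 - 64)*(19 + 85))) = -42647 + (-71*104)*(1 + 2*(-71*104)) = -42647 - 7384*(1 + 2*(-7384)) = -42647 - 7384*(1 - 14768) = -42647 - 7384*(-14767) = -42647 + 109039528 = 108996881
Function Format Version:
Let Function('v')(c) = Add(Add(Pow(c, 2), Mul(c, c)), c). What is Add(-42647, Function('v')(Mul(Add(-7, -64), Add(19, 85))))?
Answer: 108996881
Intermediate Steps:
Function('v')(c) = Add(c, Mul(2, Pow(c, 2))) (Function('v')(c) = Add(Add(Pow(c, 2), Pow(c, 2)), c) = Add(Mul(2, Pow(c, 2)), c) = Add(c, Mul(2, Pow(c, 2))))
Add(-42647, Function('v')(Mul(Add(-7, -64), Add(19, 85)))) = Add(-42647, Mul(Mul(Add(-7, -64), Add(19, 85)), Add(1, Mul(2, Mul(Add(-7, -64), Add(19, 85)))))) = Add(-42647, Mul(Mul(-71, 104), Add(1, Mul(2, Mul(-71, 104))))) = Add(-42647, Mul(-7384, Add(1, Mul(2, -7384)))) = Add(-42647, Mul(-7384, Add(1, -14768))) = Add(-42647, Mul(-7384, -14767)) = Add(-42647, 109039528) = 108996881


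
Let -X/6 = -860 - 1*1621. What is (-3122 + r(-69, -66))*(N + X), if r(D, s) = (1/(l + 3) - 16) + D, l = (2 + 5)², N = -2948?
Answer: -995408347/26 ≈ -3.8285e+7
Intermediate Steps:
X = 14886 (X = -6*(-860 - 1*1621) = -6*(-860 - 1621) = -6*(-2481) = 14886)
l = 49 (l = 7² = 49)
r(D, s) = -831/52 + D (r(D, s) = (1/(49 + 3) - 16) + D = (1/52 - 16) + D = -831/52 + D)
(-3122 + r(-69, -66))*(N + X) = (-3122 + (-831/52 - 69))*(-2948 + 14886) = (-3122 - 4419/52)*11938 = -166763/52*11938 = -995408347/26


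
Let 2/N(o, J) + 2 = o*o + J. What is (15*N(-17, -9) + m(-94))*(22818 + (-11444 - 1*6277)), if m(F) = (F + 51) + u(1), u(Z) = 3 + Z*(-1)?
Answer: -28971348/139 ≈ -2.0843e+5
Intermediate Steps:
N(o, J) = 2/(-2 + J + o**2) (N(o, J) = 2/(-2 + (o*o + J)) = 2/(-2 + (o**2 + J)) = 2/(-2 + (J + o**2)) = 2/(-2 + J + o**2))
u(Z) = 3 - Z
m(F) = 53 + F (m(F) = (F + 51) + (3 - 1*1) = (51 + F) + (3 - 1) = (51 + F) + 2 = 53 + F)
(15*N(-17, -9) + m(-94))*(22818 + (-11444 - 1*6277)) = (15*(2/(-2 - 9 + (-17)**2)) + (53 - 94))*(22818 + (-11444 - 1*6277)) = (15*(2/(-2 - 9 + 289)) - 41)*(22818 + (-11444 - 6277)) = (15*(2/278) - 41)*(22818 - 17721) = (15*(2*(1/278)) - 41)*5097 = (15*(1/139) - 41)*5097 = (15/139 - 41)*5097 = -5684/139*5097 = -28971348/139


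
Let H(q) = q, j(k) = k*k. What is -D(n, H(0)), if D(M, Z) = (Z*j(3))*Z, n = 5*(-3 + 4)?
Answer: 0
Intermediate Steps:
j(k) = k²
n = 5 (n = 5*1 = 5)
D(M, Z) = 9*Z² (D(M, Z) = (Z*3²)*Z = (Z*9)*Z = (9*Z)*Z = 9*Z²)
-D(n, H(0)) = -9*0² = -9*0 = -1*0 = 0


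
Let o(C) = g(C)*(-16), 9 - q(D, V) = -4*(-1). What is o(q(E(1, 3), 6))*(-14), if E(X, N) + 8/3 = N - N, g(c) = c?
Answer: 1120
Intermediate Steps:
E(X, N) = -8/3 (E(X, N) = -8/3 + (N - N) = -8/3 + 0 = -8/3)
q(D, V) = 5 (q(D, V) = 9 - (-4)*(-1) = 9 - 1*4 = 9 - 4 = 5)
o(C) = -16*C (o(C) = C*(-16) = -16*C)
o(q(E(1, 3), 6))*(-14) = -16*5*(-14) = -80*(-14) = 1120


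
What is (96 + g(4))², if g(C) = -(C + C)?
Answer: 7744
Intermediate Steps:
g(C) = -2*C
(96 + g(4))² = (96 - 2*4)² = (96 - 8)² = 88² = 7744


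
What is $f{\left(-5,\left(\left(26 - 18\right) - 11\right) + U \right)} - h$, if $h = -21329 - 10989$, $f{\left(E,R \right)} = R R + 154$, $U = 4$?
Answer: $32473$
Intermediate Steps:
$f{\left(E,R \right)} = 154 + R^{2}$ ($f{\left(E,R \right)} = R^{2} + 154 = 154 + R^{2}$)
$h = -32318$ ($h = -21329 - 10989 = -32318$)
$f{\left(-5,\left(\left(26 - 18\right) - 11\right) + U \right)} - h = \left(154 + \left(\left(\left(26 - 18\right) - 11\right) + 4\right)^{2}\right) - -32318 = \left(154 + \left(\left(8 - 11\right) + 4\right)^{2}\right) + 32318 = \left(154 + \left(-3 + 4\right)^{2}\right) + 32318 = \left(154 + 1^{2}\right) + 32318 = \left(154 + 1\right) + 32318 = 155 + 32318 = 32473$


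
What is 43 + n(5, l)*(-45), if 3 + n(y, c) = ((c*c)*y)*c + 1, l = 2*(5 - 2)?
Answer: -48467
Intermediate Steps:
l = 6 (l = 2*3 = 6)
n(y, c) = -2 + y*c³ (n(y, c) = -3 + (((c*c)*y)*c + 1) = -3 + ((c²*y)*c + 1) = -3 + ((y*c²)*c + 1) = -3 + (y*c³ + 1) = -3 + (1 + y*c³) = -2 + y*c³)
43 + n(5, l)*(-45) = 43 + (-2 + 5*6³)*(-45) = 43 + (-2 + 5*216)*(-45) = 43 + (-2 + 1080)*(-45) = 43 + 1078*(-45) = 43 - 48510 = -48467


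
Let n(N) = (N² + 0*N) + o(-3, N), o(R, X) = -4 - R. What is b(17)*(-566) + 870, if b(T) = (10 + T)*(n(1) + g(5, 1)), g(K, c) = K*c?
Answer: -75540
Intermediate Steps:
n(N) = -1 + N² (n(N) = (N² + 0*N) + (-4 - 1*(-3)) = (N² + 0) + (-4 + 3) = N² - 1 = -1 + N²)
b(T) = 50 + 5*T (b(T) = (10 + T)*((-1 + 1²) + 5*1) = (10 + T)*((-1 + 1) + 5) = (10 + T)*(0 + 5) = (10 + T)*5 = 50 + 5*T)
b(17)*(-566) + 870 = (50 + 5*17)*(-566) + 870 = (50 + 85)*(-566) + 870 = 135*(-566) + 870 = -76410 + 870 = -75540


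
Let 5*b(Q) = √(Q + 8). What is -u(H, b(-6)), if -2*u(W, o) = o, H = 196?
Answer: √2/10 ≈ 0.14142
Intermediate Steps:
b(Q) = √(8 + Q)/5 (b(Q) = √(Q + 8)/5 = √(8 + Q)/5)
u(W, o) = -o/2
-u(H, b(-6)) = -(-1)*√(8 - 6)/5/2 = -(-1)*√2/5/2 = -(-1)*√2/10 = √2/10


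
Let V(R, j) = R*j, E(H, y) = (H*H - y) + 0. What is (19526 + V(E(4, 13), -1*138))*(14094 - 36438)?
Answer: -427038528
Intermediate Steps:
E(H, y) = H² - y (E(H, y) = (H² - y) + 0 = H² - y)
(19526 + V(E(4, 13), -1*138))*(14094 - 36438) = (19526 + (4² - 1*13)*(-1*138))*(14094 - 36438) = (19526 + (16 - 13)*(-138))*(-22344) = (19526 + 3*(-138))*(-22344) = (19526 - 414)*(-22344) = 19112*(-22344) = -427038528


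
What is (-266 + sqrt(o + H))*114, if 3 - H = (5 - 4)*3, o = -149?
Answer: -30324 + 114*I*sqrt(149) ≈ -30324.0 + 1391.5*I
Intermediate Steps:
H = 0 (H = 3 - (5 - 4)*3 = 3 - 3 = 0)
(-266 + sqrt(o + H))*114 = (-266 + sqrt(-149 + 0))*114 = (-266 + sqrt(-149))*114 = (-266 + I*sqrt(149))*114 = -30324 + 114*I*sqrt(149)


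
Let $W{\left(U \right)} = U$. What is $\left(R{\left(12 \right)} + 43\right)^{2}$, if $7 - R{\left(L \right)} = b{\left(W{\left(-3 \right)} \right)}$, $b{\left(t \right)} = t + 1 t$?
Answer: $3136$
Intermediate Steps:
$b{\left(t \right)} = 2 t$ ($b{\left(t \right)} = t + t = 2 t$)
$R{\left(L \right)} = 13$ ($R{\left(L \right)} = 7 - 2 \left(-3\right) = 7 - -6 = 7 + 6 = 13$)
$\left(R{\left(12 \right)} + 43\right)^{2} = \left(13 + 43\right)^{2} = 56^{2} = 3136$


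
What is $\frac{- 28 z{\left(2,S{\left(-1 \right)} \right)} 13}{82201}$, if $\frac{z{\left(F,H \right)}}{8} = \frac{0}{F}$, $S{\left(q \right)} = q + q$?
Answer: $0$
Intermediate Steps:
$S{\left(q \right)} = 2 q$
$z{\left(F,H \right)} = 0$ ($z{\left(F,H \right)} = 8 \frac{0}{F} = 8 \cdot 0 = 0$)
$\frac{- 28 z{\left(2,S{\left(-1 \right)} \right)} 13}{82201} = \frac{\left(-28\right) 0 \cdot 13}{82201} = 0 \cdot 13 \cdot \frac{1}{82201} = 0 \cdot \frac{1}{82201} = 0$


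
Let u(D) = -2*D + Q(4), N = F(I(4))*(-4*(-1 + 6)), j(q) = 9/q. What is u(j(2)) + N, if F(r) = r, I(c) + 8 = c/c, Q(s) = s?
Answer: 135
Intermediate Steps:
I(c) = -7 (I(c) = -8 + c/c = -8 + 1 = -7)
N = 140 (N = -(-28)*(-1 + 6) = -(-28)*5 = -7*(-20) = 140)
u(D) = 4 - 2*D (u(D) = -2*D + 4 = 4 - 2*D)
u(j(2)) + N = (4 - 18/2) + 140 = (4 - 2*9/2) + 140 = (4 - 9) + 140 = -5 + 140 = 135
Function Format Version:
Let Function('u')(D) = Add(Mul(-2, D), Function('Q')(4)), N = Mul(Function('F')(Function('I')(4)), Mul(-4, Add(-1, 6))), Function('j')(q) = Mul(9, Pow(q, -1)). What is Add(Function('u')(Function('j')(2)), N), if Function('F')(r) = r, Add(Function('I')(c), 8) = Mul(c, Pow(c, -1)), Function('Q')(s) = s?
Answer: 135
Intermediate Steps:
Function('I')(c) = -7 (Function('I')(c) = Add(-8, Mul(c, Pow(c, -1))) = Add(-8, 1) = -7)
N = 140 (N = Mul(-7, Mul(-4, Add(-1, 6))) = Mul(-7, Mul(-4, 5)) = Mul(-7, -20) = 140)
Function('u')(D) = Add(4, Mul(-2, D)) (Function('u')(D) = Add(Mul(-2, D), 4) = Add(4, Mul(-2, D)))
Add(Function('u')(Function('j')(2)), N) = Add(Add(4, Mul(-2, Mul(9, Pow(2, -1)))), 140) = Add(Add(4, Mul(-2, Mul(9, Rational(1, 2)))), 140) = Add(Add(4, Mul(-2, Rational(9, 2))), 140) = Add(Add(4, -9), 140) = Add(-5, 140) = 135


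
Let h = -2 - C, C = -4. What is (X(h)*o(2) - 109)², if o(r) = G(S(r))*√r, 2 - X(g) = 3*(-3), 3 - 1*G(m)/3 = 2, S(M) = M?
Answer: 14059 - 7194*√2 ≈ 3885.1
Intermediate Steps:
G(m) = 3 (G(m) = 9 - 3*2 = 9 - 6 = 3)
h = 2 (h = -2 - 1*(-4) = -2 + 4 = 2)
X(g) = 11 (X(g) = 2 - 3*(-3) = 2 - 1*(-9) = 2 + 9 = 11)
o(r) = 3*√r
(X(h)*o(2) - 109)² = (11*(3*√2) - 109)² = (33*√2 - 109)² = (-109 + 33*√2)²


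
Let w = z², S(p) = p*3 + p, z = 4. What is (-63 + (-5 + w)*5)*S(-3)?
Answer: 96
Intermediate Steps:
S(p) = 4*p (S(p) = 3*p + p = 4*p)
w = 16 (w = 4² = 16)
(-63 + (-5 + w)*5)*S(-3) = (-63 + (-5 + 16)*5)*(4*(-3)) = (-63 + 11*5)*(-12) = (-63 + 55)*(-12) = -8*(-12) = 96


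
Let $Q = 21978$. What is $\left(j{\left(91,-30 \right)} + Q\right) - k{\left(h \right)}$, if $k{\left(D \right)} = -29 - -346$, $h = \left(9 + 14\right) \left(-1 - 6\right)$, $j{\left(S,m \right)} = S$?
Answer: $21752$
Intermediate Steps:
$h = -161$ ($h = 23 \left(-1 - 6\right) = 23 \left(-7\right) = -161$)
$k{\left(D \right)} = 317$ ($k{\left(D \right)} = -29 + 346 = 317$)
$\left(j{\left(91,-30 \right)} + Q\right) - k{\left(h \right)} = \left(91 + 21978\right) - 317 = 22069 - 317 = 21752$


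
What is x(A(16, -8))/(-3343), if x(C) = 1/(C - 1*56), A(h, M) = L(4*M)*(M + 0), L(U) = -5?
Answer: 1/53488 ≈ 1.8696e-5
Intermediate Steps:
A(h, M) = -5*M (A(h, M) = -5*(M + 0) = -5*M)
x(C) = 1/(-56 + C) (x(C) = 1/(C - 56) = 1/(-56 + C))
x(A(16, -8))/(-3343) = 1/(-56 - 5*(-8)*(-3343)) = -1/3343/(-56 + 40) = -1/3343/(-16) = -1/16*(-1/3343) = 1/53488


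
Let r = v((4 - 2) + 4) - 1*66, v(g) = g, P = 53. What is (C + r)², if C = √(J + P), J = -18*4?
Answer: (-60 + I*√19)² ≈ 3581.0 - 523.07*I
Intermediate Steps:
J = -72
C = I*√19 (C = √(-72 + 53) = √(-19) = I*√19 ≈ 4.3589*I)
r = -60 (r = ((4 - 2) + 4) - 1*66 = (2 + 4) - 66 = 6 - 66 = -60)
(C + r)² = (I*√19 - 60)² = (-60 + I*√19)²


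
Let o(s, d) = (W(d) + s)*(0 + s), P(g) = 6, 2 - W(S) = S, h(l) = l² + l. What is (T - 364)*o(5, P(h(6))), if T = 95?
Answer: -1345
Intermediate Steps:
h(l) = l + l²
W(S) = 2 - S
o(s, d) = s*(2 + s - d) (o(s, d) = ((2 - d) + s)*(0 + s) = (2 + s - d)*s = s*(2 + s - d))
(T - 364)*o(5, P(h(6))) = (95 - 364)*(5*(2 + 5 - 1*6)) = -1345*(2 + 5 - 6) = -1345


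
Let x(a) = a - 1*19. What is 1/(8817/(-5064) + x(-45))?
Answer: -1688/110971 ≈ -0.015211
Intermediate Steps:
x(a) = -19 + a (x(a) = a - 19 = -19 + a)
1/(8817/(-5064) + x(-45)) = 1/(8817/(-5064) + (-19 - 45)) = 1/(8817*(-1/5064) - 64) = 1/(-2939/1688 - 64) = 1/(-110971/1688) = -1688/110971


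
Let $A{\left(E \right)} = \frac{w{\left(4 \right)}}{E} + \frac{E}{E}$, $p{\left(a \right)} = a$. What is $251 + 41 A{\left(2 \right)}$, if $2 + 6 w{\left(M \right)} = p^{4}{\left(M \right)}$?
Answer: $\frac{6959}{6} \approx 1159.8$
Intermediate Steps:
$w{\left(M \right)} = - \frac{1}{3} + \frac{M^{4}}{6}$
$A{\left(E \right)} = 1 + \frac{127}{3 E}$ ($A{\left(E \right)} = \frac{- \frac{1}{3} + \frac{4^{4}}{6}}{E} + \frac{E}{E} = \frac{- \frac{1}{3} + \frac{1}{6} \cdot 256}{E} + 1 = \frac{- \frac{1}{3} + \frac{128}{3}}{E} + 1 = \frac{127}{3 E} + 1 = 1 + \frac{127}{3 E}$)
$251 + 41 A{\left(2 \right)} = 251 + 41 \frac{\frac{127}{3} + 2}{2} = 251 + 41 \cdot \frac{1}{2} \cdot \frac{133}{3} = 251 + 41 \cdot \frac{133}{6} = 251 + \frac{5453}{6} = \frac{6959}{6}$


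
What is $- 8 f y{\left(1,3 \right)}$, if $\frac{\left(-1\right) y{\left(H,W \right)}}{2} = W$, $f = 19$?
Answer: $912$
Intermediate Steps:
$y{\left(H,W \right)} = - 2 W$
$- 8 f y{\left(1,3 \right)} = \left(-8\right) 19 \left(\left(-2\right) 3\right) = \left(-152\right) \left(-6\right) = 912$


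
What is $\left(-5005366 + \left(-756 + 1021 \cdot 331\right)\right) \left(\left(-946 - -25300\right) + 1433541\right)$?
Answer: $-6805703160045$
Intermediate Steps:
$\left(-5005366 + \left(-756 + 1021 \cdot 331\right)\right) \left(\left(-946 - -25300\right) + 1433541\right) = \left(-5005366 + \left(-756 + 337951\right)\right) \left(\left(-946 + 25300\right) + 1433541\right) = \left(-5005366 + 337195\right) \left(24354 + 1433541\right) = \left(-4668171\right) 1457895 = -6805703160045$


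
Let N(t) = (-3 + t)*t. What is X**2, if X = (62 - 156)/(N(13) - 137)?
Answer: 8836/49 ≈ 180.33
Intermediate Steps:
N(t) = t*(-3 + t)
X = 94/7 (X = (62 - 156)/(13*(-3 + 13) - 137) = -94/(13*10 - 137) = -94/(130 - 137) = -94/(-7) = -94*(-1/7) = 94/7 ≈ 13.429)
X**2 = (94/7)**2 = 8836/49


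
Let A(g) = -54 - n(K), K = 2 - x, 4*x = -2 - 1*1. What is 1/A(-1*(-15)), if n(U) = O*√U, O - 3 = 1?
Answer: -27/1436 + √11/1436 ≈ -0.016493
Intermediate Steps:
x = -¾ (x = (-2 - 1*1)/4 = (-2 - 1)/4 = (¼)*(-3) = -¾ ≈ -0.75000)
O = 4 (O = 3 + 1 = 4)
K = 11/4 (K = 2 - 1*(-¾) = 2 + ¾ = 11/4 ≈ 2.7500)
n(U) = 4*√U
A(g) = -54 - 2*√11 (A(g) = -54 - 4*√(11/4) = -54 - 4*√11/2 = -54 - 2*√11)
1/A(-1*(-15)) = 1/(-54 - 2*√11)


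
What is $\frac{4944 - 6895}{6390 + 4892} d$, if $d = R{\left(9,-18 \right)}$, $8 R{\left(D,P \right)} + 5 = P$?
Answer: $\frac{44873}{90256} \approx 0.49717$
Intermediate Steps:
$R{\left(D,P \right)} = - \frac{5}{8} + \frac{P}{8}$
$d = - \frac{23}{8}$ ($d = - \frac{5}{8} + \frac{1}{8} \left(-18\right) = - \frac{5}{8} - \frac{9}{4} = - \frac{23}{8} \approx -2.875$)
$\frac{4944 - 6895}{6390 + 4892} d = \frac{4944 - 6895}{6390 + 4892} \left(- \frac{23}{8}\right) = - \frac{1951}{11282} \left(- \frac{23}{8}\right) = \left(-1951\right) \frac{1}{11282} \left(- \frac{23}{8}\right) = \left(- \frac{1951}{11282}\right) \left(- \frac{23}{8}\right) = \frac{44873}{90256}$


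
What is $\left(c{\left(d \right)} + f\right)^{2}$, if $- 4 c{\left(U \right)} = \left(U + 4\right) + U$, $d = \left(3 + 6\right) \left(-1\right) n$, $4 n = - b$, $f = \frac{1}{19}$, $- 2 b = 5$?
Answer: $\frac{321489}{92416} \approx 3.4787$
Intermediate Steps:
$b = - \frac{5}{2}$ ($b = \left(- \frac{1}{2}\right) 5 = - \frac{5}{2} \approx -2.5$)
$f = \frac{1}{19} \approx 0.052632$
$n = \frac{5}{8}$ ($n = \frac{\left(-1\right) \left(- \frac{5}{2}\right)}{4} = \frac{1}{4} \cdot \frac{5}{2} = \frac{5}{8} \approx 0.625$)
$d = - \frac{45}{8}$ ($d = \left(3 + 6\right) \left(-1\right) \frac{5}{8} = 9 \left(-1\right) \frac{5}{8} = \left(-9\right) \frac{5}{8} = - \frac{45}{8} \approx -5.625$)
$c{\left(U \right)} = -1 - \frac{U}{2}$ ($c{\left(U \right)} = - \frac{\left(U + 4\right) + U}{4} = - \frac{\left(4 + U\right) + U}{4} = - \frac{4 + 2 U}{4} = -1 - \frac{U}{2}$)
$\left(c{\left(d \right)} + f\right)^{2} = \left(\left(-1 - - \frac{45}{16}\right) + \frac{1}{19}\right)^{2} = \left(\left(-1 + \frac{45}{16}\right) + \frac{1}{19}\right)^{2} = \left(\frac{29}{16} + \frac{1}{19}\right)^{2} = \left(\frac{567}{304}\right)^{2} = \frac{321489}{92416}$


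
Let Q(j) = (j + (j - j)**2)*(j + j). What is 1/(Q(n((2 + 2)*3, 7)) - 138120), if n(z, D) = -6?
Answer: -1/138048 ≈ -7.2439e-6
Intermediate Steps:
Q(j) = 2*j**2 (Q(j) = (j + 0**2)*(2*j) = (j + 0)*(2*j) = j*(2*j) = 2*j**2)
1/(Q(n((2 + 2)*3, 7)) - 138120) = 1/(2*(-6)**2 - 138120) = 1/(2*36 - 138120) = 1/(72 - 138120) = 1/(-138048) = -1/138048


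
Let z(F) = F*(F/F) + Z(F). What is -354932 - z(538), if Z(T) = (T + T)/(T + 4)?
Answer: -96332908/271 ≈ -3.5547e+5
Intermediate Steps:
Z(T) = 2*T/(4 + T) (Z(T) = (2*T)/(4 + T) = 2*T/(4 + T))
z(F) = F + 2*F/(4 + F) (z(F) = F*(F/F) + 2*F/(4 + F) = F*1 + 2*F/(4 + F) = F + 2*F/(4 + F))
-354932 - z(538) = -354932 - 538*(6 + 538)/(4 + 538) = -354932 - 538*544/542 = -354932 - 1*146336/271 = -354932 - 146336/271 = -96332908/271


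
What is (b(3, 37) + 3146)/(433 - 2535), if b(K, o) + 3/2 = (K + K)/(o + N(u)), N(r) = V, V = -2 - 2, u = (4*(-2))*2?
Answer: -69183/46244 ≈ -1.4960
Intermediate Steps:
u = -16 (u = -8*2 = -16)
V = -4
N(r) = -4
b(K, o) = -3/2 + 2*K/(-4 + o) (b(K, o) = -3/2 + (K + K)/(o - 4) = -3/2 + (2*K)/(-4 + o) = -3/2 + 2*K/(-4 + o))
(b(3, 37) + 3146)/(433 - 2535) = ((12 - 3*37 + 4*3)/(2*(-4 + 37)) + 3146)/(433 - 2535) = ((½)*(12 - 111 + 12)/33 + 3146)/(-2102) = ((½)*(1/33)*(-87) + 3146)*(-1/2102) = (-29/22 + 3146)*(-1/2102) = (69183/22)*(-1/2102) = -69183/46244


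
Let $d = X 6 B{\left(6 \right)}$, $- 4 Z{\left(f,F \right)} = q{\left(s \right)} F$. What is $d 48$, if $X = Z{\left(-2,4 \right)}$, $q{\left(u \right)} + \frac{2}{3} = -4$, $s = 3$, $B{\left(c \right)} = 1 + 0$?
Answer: $1344$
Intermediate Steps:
$B{\left(c \right)} = 1$
$q{\left(u \right)} = - \frac{14}{3}$ ($q{\left(u \right)} = - \frac{2}{3} - 4 = - \frac{14}{3}$)
$Z{\left(f,F \right)} = \frac{7 F}{6}$ ($Z{\left(f,F \right)} = - \frac{\left(- \frac{14}{3}\right) F}{4} = \frac{7 F}{6}$)
$X = \frac{14}{3}$ ($X = \frac{7}{6} \cdot 4 = \frac{14}{3} \approx 4.6667$)
$d = 28$ ($d = \frac{14}{3} \cdot 6 \cdot 1 = 28 \cdot 1 = 28$)
$d 48 = 28 \cdot 48 = 1344$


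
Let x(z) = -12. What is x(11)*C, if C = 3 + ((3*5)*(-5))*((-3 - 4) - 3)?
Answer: -9036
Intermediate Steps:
C = 753 (C = 3 + (15*(-5))*(-7 - 3) = 3 - 75*(-10) = 3 + 750 = 753)
x(11)*C = -12*753 = -9036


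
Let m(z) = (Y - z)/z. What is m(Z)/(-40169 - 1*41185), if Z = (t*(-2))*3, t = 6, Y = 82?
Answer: 59/1464372 ≈ 4.0290e-5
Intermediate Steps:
Z = -36 (Z = (6*(-2))*3 = -12*3 = -36)
m(z) = (82 - z)/z
m(Z)/(-40169 - 1*41185) = ((82 - 1*(-36))/(-36))/(-40169 - 1*41185) = (-(82 + 36)/36)/(-40169 - 41185) = -1/36*118/(-81354) = -59/18*(-1/81354) = 59/1464372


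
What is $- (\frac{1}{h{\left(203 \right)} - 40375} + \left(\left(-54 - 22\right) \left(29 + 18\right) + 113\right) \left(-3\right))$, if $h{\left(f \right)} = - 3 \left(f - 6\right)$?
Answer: $- \frac{425104181}{40966} \approx -10377.0$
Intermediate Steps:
$h{\left(f \right)} = 18 - 3 f$ ($h{\left(f \right)} = - 3 \left(-6 + f\right) = 18 - 3 f$)
$- (\frac{1}{h{\left(203 \right)} - 40375} + \left(\left(-54 - 22\right) \left(29 + 18\right) + 113\right) \left(-3\right)) = - (\frac{1}{\left(18 - 609\right) - 40375} + \left(\left(-54 - 22\right) \left(29 + 18\right) + 113\right) \left(-3\right)) = - (\frac{1}{\left(18 - 609\right) - 40375} + \left(\left(-76\right) 47 + 113\right) \left(-3\right)) = - (\frac{1}{-591 - 40375} + \left(-3572 + 113\right) \left(-3\right)) = - (\frac{1}{-40966} - -10377) = - (- \frac{1}{40966} + 10377) = \left(-1\right) \frac{425104181}{40966} = - \frac{425104181}{40966}$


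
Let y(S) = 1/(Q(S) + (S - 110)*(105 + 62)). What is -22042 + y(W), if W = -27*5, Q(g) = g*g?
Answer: -500132981/22690 ≈ -22042.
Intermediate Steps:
Q(g) = g²
W = -135
y(S) = 1/(-18370 + S² + 167*S) (y(S) = 1/(S² + (S - 110)*(105 + 62)) = 1/(S² + (-110 + S)*167) = 1/(S² + (-18370 + 167*S)) = 1/(-18370 + S² + 167*S))
-22042 + y(W) = -22042 + 1/(-18370 + (-135)² + 167*(-135)) = -22042 + 1/(-18370 + 18225 - 22545) = -22042 + 1/(-22690) = -22042 - 1/22690 = -500132981/22690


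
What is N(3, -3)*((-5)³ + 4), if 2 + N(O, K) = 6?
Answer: -484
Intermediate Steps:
N(O, K) = 4 (N(O, K) = -2 + 6 = 4)
N(3, -3)*((-5)³ + 4) = 4*((-5)³ + 4) = 4*(-125 + 4) = 4*(-121) = -484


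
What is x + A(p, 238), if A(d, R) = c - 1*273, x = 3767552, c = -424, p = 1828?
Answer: 3766855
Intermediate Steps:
A(d, R) = -697 (A(d, R) = -424 - 1*273 = -424 - 273 = -697)
x + A(p, 238) = 3767552 - 697 = 3766855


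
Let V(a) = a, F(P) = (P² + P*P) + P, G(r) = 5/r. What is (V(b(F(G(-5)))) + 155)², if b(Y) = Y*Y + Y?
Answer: 24649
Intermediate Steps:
F(P) = P + 2*P² (F(P) = (P² + P²) + P = 2*P² + P = P + 2*P²)
b(Y) = Y + Y² (b(Y) = Y² + Y = Y + Y²)
(V(b(F(G(-5)))) + 155)² = (((5/(-5))*(1 + 2*(5/(-5))))*(1 + (5/(-5))*(1 + 2*(5/(-5)))) + 155)² = (((5*(-⅕))*(1 + 2*(5*(-⅕))))*(1 + (5*(-⅕))*(1 + 2*(5*(-⅕)))) + 155)² = ((-(1 + 2*(-1)))*(1 - (1 + 2*(-1))) + 155)² = ((-(1 - 2))*(1 - (1 - 2)) + 155)² = ((-1*(-1))*(1 - 1*(-1)) + 155)² = (1*(1 + 1) + 155)² = (1*2 + 155)² = (2 + 155)² = 157² = 24649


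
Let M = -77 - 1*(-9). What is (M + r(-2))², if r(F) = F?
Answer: 4900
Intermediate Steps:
M = -68 (M = -77 + 9 = -68)
(M + r(-2))² = (-68 - 2)² = (-70)² = 4900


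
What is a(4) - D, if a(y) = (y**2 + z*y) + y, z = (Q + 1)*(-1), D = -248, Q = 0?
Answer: 264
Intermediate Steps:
z = -1 (z = (0 + 1)*(-1) = 1*(-1) = -1)
a(y) = y**2 (a(y) = (y**2 - y) + y = y**2)
a(4) - D = 4**2 - 1*(-248) = 16 + 248 = 264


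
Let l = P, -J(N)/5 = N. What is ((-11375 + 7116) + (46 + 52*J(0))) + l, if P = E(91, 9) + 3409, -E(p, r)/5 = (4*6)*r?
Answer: -1884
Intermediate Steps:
J(N) = -5*N
E(p, r) = -120*r (E(p, r) = -5*4*6*r = -120*r)
P = 2329 (P = -120*9 + 3409 = -1080 + 3409 = 2329)
l = 2329
((-11375 + 7116) + (46 + 52*J(0))) + l = ((-11375 + 7116) + (46 + 52*(-5*0))) + 2329 = (-4259 + (46 + 52*0)) + 2329 = (-4259 + (46 + 0)) + 2329 = (-4259 + 46) + 2329 = -4213 + 2329 = -1884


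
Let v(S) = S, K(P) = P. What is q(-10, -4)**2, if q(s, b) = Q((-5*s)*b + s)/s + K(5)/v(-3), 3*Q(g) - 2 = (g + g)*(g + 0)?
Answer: 1947103876/225 ≈ 8.6538e+6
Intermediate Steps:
Q(g) = 2/3 + 2*g**2/3 (Q(g) = 2/3 + ((g + g)*(g + 0))/3 = 2/3 + ((2*g)*g)/3 = 2/3 + (2*g**2)/3 = 2/3 + 2*g**2/3)
q(s, b) = -5/3 + (2/3 + 2*(s - 5*b*s)**2/3)/s (q(s, b) = (2/3 + 2*((-5*s)*b + s)**2/3)/s + 5/(-3) = (2/3 + 2*(-5*b*s + s)**2/3)/s + 5*(-1/3) = (2/3 + 2*(s - 5*b*s)**2/3)/s - 5/3 = -5/3 + (2/3 + 2*(s - 5*b*s)**2/3)/s)
q(-10, -4)**2 = ((1/3)*(2 - 5*(-10) + 2*(-10)**2*(-1 + 5*(-4))**2)/(-10))**2 = ((1/3)*(-1/10)*(2 + 50 + 2*100*(-1 - 20)**2))**2 = ((1/3)*(-1/10)*(2 + 50 + 2*100*(-21)**2))**2 = ((1/3)*(-1/10)*(2 + 50 + 2*100*441))**2 = ((1/3)*(-1/10)*(2 + 50 + 88200))**2 = ((1/3)*(-1/10)*88252)**2 = (-44126/15)**2 = 1947103876/225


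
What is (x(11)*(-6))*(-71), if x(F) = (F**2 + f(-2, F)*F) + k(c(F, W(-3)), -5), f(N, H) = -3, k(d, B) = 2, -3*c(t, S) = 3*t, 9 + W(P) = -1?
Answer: 38340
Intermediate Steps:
W(P) = -10 (W(P) = -9 - 1 = -10)
c(t, S) = -t
x(F) = 2 + F**2 - 3*F (x(F) = (F**2 - 3*F) + 2 = 2 + F**2 - 3*F)
(x(11)*(-6))*(-71) = ((2 + 11**2 - 3*11)*(-6))*(-71) = ((2 + 121 - 33)*(-6))*(-71) = (90*(-6))*(-71) = -540*(-71) = 38340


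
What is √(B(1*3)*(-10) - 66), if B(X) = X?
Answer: 4*I*√6 ≈ 9.798*I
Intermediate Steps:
√(B(1*3)*(-10) - 66) = √((1*3)*(-10) - 66) = √(3*(-10) - 66) = √(-30 - 66) = √(-96) = 4*I*√6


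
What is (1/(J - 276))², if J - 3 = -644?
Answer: 1/840889 ≈ 1.1892e-6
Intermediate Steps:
J = -641 (J = 3 - 644 = -641)
(1/(J - 276))² = (1/(-641 - 276))² = (1/(-917))² = (-1/917)² = 1/840889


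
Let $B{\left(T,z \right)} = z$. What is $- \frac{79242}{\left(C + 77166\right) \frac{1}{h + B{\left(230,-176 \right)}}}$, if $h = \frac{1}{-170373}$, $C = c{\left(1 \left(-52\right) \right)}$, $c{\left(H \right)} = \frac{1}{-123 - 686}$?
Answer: $\frac{640761114542974}{3545308396763} \approx 180.73$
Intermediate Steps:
$c{\left(H \right)} = - \frac{1}{809}$ ($c{\left(H \right)} = \frac{1}{-809} = - \frac{1}{809}$)
$C = - \frac{1}{809} \approx -0.0012361$
$h = - \frac{1}{170373} \approx -5.8695 \cdot 10^{-6}$
$- \frac{79242}{\left(C + 77166\right) \frac{1}{h + B{\left(230,-176 \right)}}} = - \frac{79242}{\left(- \frac{1}{809} + 77166\right) \frac{1}{- \frac{1}{170373} - 176}} = - \frac{79242}{\frac{62427293}{809} \frac{1}{- \frac{29985649}{170373}}} = - \frac{79242}{\frac{62427293}{809} \left(- \frac{170373}{29985649}\right)} = - \frac{79242}{- \frac{10635925190289}{24258390041}} = \left(-79242\right) \left(- \frac{24258390041}{10635925190289}\right) = \frac{640761114542974}{3545308396763}$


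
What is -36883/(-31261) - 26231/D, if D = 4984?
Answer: -636182419/155804824 ≈ -4.0832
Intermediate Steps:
-36883/(-31261) - 26231/D = -36883/(-31261) - 26231/4984 = -36883*(-1/31261) - 26231*1/4984 = 36883/31261 - 26231/4984 = -636182419/155804824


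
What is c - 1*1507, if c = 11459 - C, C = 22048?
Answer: -12096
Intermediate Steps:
c = -10589 (c = 11459 - 1*22048 = 11459 - 22048 = -10589)
c - 1*1507 = -10589 - 1*1507 = -10589 - 1507 = -12096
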